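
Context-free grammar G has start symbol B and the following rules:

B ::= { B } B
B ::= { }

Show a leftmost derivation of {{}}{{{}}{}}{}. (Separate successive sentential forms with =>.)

B => {B}B => {{}}B => {{}}{B}B => {{}}{{B}B}B => {{}}{{{}}B}B => {{}}{{{}}{}}B => {{}}{{{}}{}}{}

B => {B}B   [B ::= { B } B]
{B}B => {{}}B   [B ::= { }]
{{}}B => {{}}{B}B   [B ::= { B } B]
{{}}{B}B => {{}}{{B}B}B   [B ::= { B } B]
{{}}{{B}B}B => {{}}{{{}}B}B   [B ::= { }]
{{}}{{{}}B}B => {{}}{{{}}{}}B   [B ::= { }]
{{}}{{{}}{}}B => {{}}{{{}}{}}{}   [B ::= { }]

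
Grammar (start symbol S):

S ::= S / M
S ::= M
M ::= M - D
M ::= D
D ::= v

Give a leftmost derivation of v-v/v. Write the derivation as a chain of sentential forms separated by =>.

S => S/M => M/M => M-D/M => D-D/M => v-D/M => v-v/M => v-v/D => v-v/v

S => S/M   [S ::= S / M]
S/M => M/M   [S ::= M]
M/M => M-D/M   [M ::= M - D]
M-D/M => D-D/M   [M ::= D]
D-D/M => v-D/M   [D ::= v]
v-D/M => v-v/M   [D ::= v]
v-v/M => v-v/D   [M ::= D]
v-v/D => v-v/v   [D ::= v]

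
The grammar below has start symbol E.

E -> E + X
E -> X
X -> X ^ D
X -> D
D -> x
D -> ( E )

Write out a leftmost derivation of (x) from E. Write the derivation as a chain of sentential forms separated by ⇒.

E⇒X⇒D⇒(E)⇒(X)⇒(D)⇒(x)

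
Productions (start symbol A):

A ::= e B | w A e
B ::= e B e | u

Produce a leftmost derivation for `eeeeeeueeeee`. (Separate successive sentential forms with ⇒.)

A ⇒ eB ⇒ eeBe ⇒ eeeBee ⇒ eeeeBeee ⇒ eeeeeBeeee ⇒ eeeeeeBeeeee ⇒ eeeeeeueeeee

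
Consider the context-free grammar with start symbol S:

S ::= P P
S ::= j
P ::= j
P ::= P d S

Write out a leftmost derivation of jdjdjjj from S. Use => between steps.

S => PP => PdSP => jdSP => jdPPP => jdPdSPP => jdjdSPP => jdjdjPP => jdjdjjP => jdjdjjj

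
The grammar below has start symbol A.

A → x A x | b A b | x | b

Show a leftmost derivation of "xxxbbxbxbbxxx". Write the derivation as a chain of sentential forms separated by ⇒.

A ⇒ xAx   [A → x A x]
xAx ⇒ xxAxx   [A → x A x]
xxAxx ⇒ xxxAxxx   [A → x A x]
xxxAxxx ⇒ xxxbAbxxx   [A → b A b]
xxxbAbxxx ⇒ xxxbbAbbxxx   [A → b A b]
xxxbbAbbxxx ⇒ xxxbbxAxbbxxx   [A → x A x]
xxxbbxAxbbxxx ⇒ xxxbbxbxbbxxx   [A → b]

A ⇒ xAx ⇒ xxAxx ⇒ xxxAxxx ⇒ xxxbAbxxx ⇒ xxxbbAbbxxx ⇒ xxxbbxAxbbxxx ⇒ xxxbbxbxbbxxx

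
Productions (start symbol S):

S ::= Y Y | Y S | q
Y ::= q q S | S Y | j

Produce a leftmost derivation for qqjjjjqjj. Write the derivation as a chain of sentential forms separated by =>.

S=>YY=>SYY=>YSYY=>qqSSYY=>qqYYSYY=>qqSYYSYY=>qqYYYYSYY=>qqjYYYSYY=>qqjjYYSYY=>qqjjjYSYY=>qqjjjjSYY=>qqjjjjqYY=>qqjjjjqjY=>qqjjjjqjj

S => YY   [S ::= Y Y]
YY => SYY   [Y ::= S Y]
SYY => YSYY   [S ::= Y S]
YSYY => qqSSYY   [Y ::= q q S]
qqSSYY => qqYYSYY   [S ::= Y Y]
qqYYSYY => qqSYYSYY   [Y ::= S Y]
qqSYYSYY => qqYYYYSYY   [S ::= Y Y]
qqYYYYSYY => qqjYYYSYY   [Y ::= j]
qqjYYYSYY => qqjjYYSYY   [Y ::= j]
qqjjYYSYY => qqjjjYSYY   [Y ::= j]
qqjjjYSYY => qqjjjjSYY   [Y ::= j]
qqjjjjSYY => qqjjjjqYY   [S ::= q]
qqjjjjqYY => qqjjjjqjY   [Y ::= j]
qqjjjjqjY => qqjjjjqjj   [Y ::= j]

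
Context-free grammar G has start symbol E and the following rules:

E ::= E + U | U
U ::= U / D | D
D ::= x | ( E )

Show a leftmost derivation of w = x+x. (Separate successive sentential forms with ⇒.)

E⇒E+U⇒U+U⇒D+U⇒x+U⇒x+D⇒x+x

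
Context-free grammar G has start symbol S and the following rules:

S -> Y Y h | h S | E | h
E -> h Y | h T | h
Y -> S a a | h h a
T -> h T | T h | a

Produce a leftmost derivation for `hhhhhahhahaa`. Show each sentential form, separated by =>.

S => E => hY => hSaa => hhSaa => hhhSaa => hhhYYhaa => hhhhhaYhaa => hhhhhahhahaa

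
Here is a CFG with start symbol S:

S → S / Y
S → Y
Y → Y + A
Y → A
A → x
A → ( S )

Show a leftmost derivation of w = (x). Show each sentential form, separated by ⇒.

S⇒Y⇒A⇒(S)⇒(Y)⇒(A)⇒(x)

S ⇒ Y   [S → Y]
Y ⇒ A   [Y → A]
A ⇒ (S)   [A → ( S )]
(S) ⇒ (Y)   [S → Y]
(Y) ⇒ (A)   [Y → A]
(A) ⇒ (x)   [A → x]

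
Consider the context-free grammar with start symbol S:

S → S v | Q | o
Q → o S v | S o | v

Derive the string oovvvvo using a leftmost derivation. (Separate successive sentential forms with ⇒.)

S ⇒ Q   [S → Q]
Q ⇒ So   [Q → S o]
So ⇒ Svo   [S → S v]
Svo ⇒ Svvo   [S → S v]
Svvo ⇒ Svvvo   [S → S v]
Svvvo ⇒ Svvvvo   [S → S v]
Svvvvo ⇒ Qvvvvo   [S → Q]
Qvvvvo ⇒ Sovvvvo   [Q → S o]
Sovvvvo ⇒ oovvvvo   [S → o]

S ⇒ Q ⇒ So ⇒ Svo ⇒ Svvo ⇒ Svvvo ⇒ Svvvvo ⇒ Qvvvvo ⇒ Sovvvvo ⇒ oovvvvo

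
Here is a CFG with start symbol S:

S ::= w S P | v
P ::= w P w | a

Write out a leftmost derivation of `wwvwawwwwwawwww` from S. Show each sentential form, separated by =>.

S => wSP => wwSPP => wwvPP => wwvwPwP => wwvwawP => wwvwawwPw => wwvwawwwPww => wwvwawwwwPwww => wwvwawwwwwPwwww => wwvwawwwwwawwww

S => wSP   [S ::= w S P]
wSP => wwSPP   [S ::= w S P]
wwSPP => wwvPP   [S ::= v]
wwvPP => wwvwPwP   [P ::= w P w]
wwvwPwP => wwvwawP   [P ::= a]
wwvwawP => wwvwawwPw   [P ::= w P w]
wwvwawwPw => wwvwawwwPww   [P ::= w P w]
wwvwawwwPww => wwvwawwwwPwww   [P ::= w P w]
wwvwawwwwPwww => wwvwawwwwwPwwww   [P ::= w P w]
wwvwawwwwwPwwww => wwvwawwwwwawwww   [P ::= a]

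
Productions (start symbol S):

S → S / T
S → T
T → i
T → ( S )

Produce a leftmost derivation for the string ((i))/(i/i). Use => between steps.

S => S/T => T/T => (S)/T => (T)/T => ((S))/T => ((T))/T => ((i))/T => ((i))/(S) => ((i))/(S/T) => ((i))/(T/T) => ((i))/(i/T) => ((i))/(i/i)

S => S/T   [S → S / T]
S/T => T/T   [S → T]
T/T => (S)/T   [T → ( S )]
(S)/T => (T)/T   [S → T]
(T)/T => ((S))/T   [T → ( S )]
((S))/T => ((T))/T   [S → T]
((T))/T => ((i))/T   [T → i]
((i))/T => ((i))/(S)   [T → ( S )]
((i))/(S) => ((i))/(S/T)   [S → S / T]
((i))/(S/T) => ((i))/(T/T)   [S → T]
((i))/(T/T) => ((i))/(i/T)   [T → i]
((i))/(i/T) => ((i))/(i/i)   [T → i]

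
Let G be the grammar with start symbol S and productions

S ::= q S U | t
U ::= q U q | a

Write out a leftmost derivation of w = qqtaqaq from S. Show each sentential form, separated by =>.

S=>qSU=>qqSUU=>qqtUU=>qqtaU=>qqtaqUq=>qqtaqaq

S => qSU   [S ::= q S U]
qSU => qqSUU   [S ::= q S U]
qqSUU => qqtUU   [S ::= t]
qqtUU => qqtaU   [U ::= a]
qqtaU => qqtaqUq   [U ::= q U q]
qqtaqUq => qqtaqaq   [U ::= a]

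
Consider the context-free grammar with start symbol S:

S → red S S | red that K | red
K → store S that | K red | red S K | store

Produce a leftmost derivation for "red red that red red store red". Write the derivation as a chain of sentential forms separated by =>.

S => red S S => red red that K S => red red that red S K S => red red that red red K S => red red that red red store S => red red that red red store red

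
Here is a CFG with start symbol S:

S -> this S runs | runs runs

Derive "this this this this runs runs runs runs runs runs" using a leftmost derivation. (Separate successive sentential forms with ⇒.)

S ⇒ this S runs ⇒ this this S runs runs ⇒ this this this S runs runs runs ⇒ this this this this S runs runs runs runs ⇒ this this this this runs runs runs runs runs runs

S ⇒ this S runs   [S -> this S runs]
this S runs ⇒ this this S runs runs   [S -> this S runs]
this this S runs runs ⇒ this this this S runs runs runs   [S -> this S runs]
this this this S runs runs runs ⇒ this this this this S runs runs runs runs   [S -> this S runs]
this this this this S runs runs runs runs ⇒ this this this this runs runs runs runs runs runs   [S -> runs runs]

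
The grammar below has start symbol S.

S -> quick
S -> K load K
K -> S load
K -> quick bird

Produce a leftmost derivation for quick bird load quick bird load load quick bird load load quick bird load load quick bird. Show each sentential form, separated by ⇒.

S ⇒ K load K   [S -> K load K]
K load K ⇒ S load load K   [K -> S load]
S load load K ⇒ K load K load load K   [S -> K load K]
K load K load load K ⇒ S load load K load load K   [K -> S load]
S load load K load load K ⇒ K load K load load K load load K   [S -> K load K]
K load K load load K load load K ⇒ S load load K load load K load load K   [K -> S load]
S load load K load load K load load K ⇒ K load K load load K load load K load load K   [S -> K load K]
K load K load load K load load K load load K ⇒ quick bird load K load load K load load K load load K   [K -> quick bird]
quick bird load K load load K load load K load load K ⇒ quick bird load quick bird load load K load load K load load K   [K -> quick bird]
quick bird load quick bird load load K load load K load load K ⇒ quick bird load quick bird load load quick bird load load K load load K   [K -> quick bird]
quick bird load quick bird load load quick bird load load K load load K ⇒ quick bird load quick bird load load quick bird load load quick bird load load K   [K -> quick bird]
quick bird load quick bird load load quick bird load load quick bird load load K ⇒ quick bird load quick bird load load quick bird load load quick bird load load quick bird   [K -> quick bird]

S ⇒ K load K ⇒ S load load K ⇒ K load K load load K ⇒ S load load K load load K ⇒ K load K load load K load load K ⇒ S load load K load load K load load K ⇒ K load K load load K load load K load load K ⇒ quick bird load K load load K load load K load load K ⇒ quick bird load quick bird load load K load load K load load K ⇒ quick bird load quick bird load load quick bird load load K load load K ⇒ quick bird load quick bird load load quick bird load load quick bird load load K ⇒ quick bird load quick bird load load quick bird load load quick bird load load quick bird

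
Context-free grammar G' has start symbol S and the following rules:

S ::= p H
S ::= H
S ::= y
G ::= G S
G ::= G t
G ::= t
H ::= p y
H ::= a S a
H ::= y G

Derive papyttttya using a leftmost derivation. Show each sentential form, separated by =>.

S => pH => paSa => papHa => papyGa => papyGSa => papyGtSa => papyGttSa => papyGtttSa => papyttttSa => papyttttya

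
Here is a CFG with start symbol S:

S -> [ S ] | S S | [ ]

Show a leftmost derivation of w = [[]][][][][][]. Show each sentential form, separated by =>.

S => SS => SSS => SSSS => SSSSS => SSSSSS => [S]SSSSS => [[]]SSSSS => [[]][]SSSS => [[]][][]SSS => [[]][][][]SS => [[]][][][][]S => [[]][][][][][]

S => SS   [S -> S S]
SS => SSS   [S -> S S]
SSS => SSSS   [S -> S S]
SSSS => SSSSS   [S -> S S]
SSSSS => SSSSSS   [S -> S S]
SSSSSS => [S]SSSSS   [S -> [ S ]]
[S]SSSSS => [[]]SSSSS   [S -> [ ]]
[[]]SSSSS => [[]][]SSSS   [S -> [ ]]
[[]][]SSSS => [[]][][]SSS   [S -> [ ]]
[[]][][]SSS => [[]][][][]SS   [S -> [ ]]
[[]][][][]SS => [[]][][][][]S   [S -> [ ]]
[[]][][][][]S => [[]][][][][][]   [S -> [ ]]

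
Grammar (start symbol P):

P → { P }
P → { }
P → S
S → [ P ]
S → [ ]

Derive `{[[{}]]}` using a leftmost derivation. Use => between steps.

P=>{P}=>{S}=>{[P]}=>{[S]}=>{[[P]]}=>{[[{}]]}

P => {P}   [P → { P }]
{P} => {S}   [P → S]
{S} => {[P]}   [S → [ P ]]
{[P]} => {[S]}   [P → S]
{[S]} => {[[P]]}   [S → [ P ]]
{[[P]]} => {[[{}]]}   [P → { }]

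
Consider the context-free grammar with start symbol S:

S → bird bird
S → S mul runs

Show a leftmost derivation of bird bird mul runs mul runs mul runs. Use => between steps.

S => S mul runs   [S → S mul runs]
S mul runs => S mul runs mul runs   [S → S mul runs]
S mul runs mul runs => S mul runs mul runs mul runs   [S → S mul runs]
S mul runs mul runs mul runs => bird bird mul runs mul runs mul runs   [S → bird bird]

S => S mul runs => S mul runs mul runs => S mul runs mul runs mul runs => bird bird mul runs mul runs mul runs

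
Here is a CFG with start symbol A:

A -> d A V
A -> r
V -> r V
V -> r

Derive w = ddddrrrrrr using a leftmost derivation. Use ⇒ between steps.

A ⇒ dAV   [A -> d A V]
dAV ⇒ ddAVV   [A -> d A V]
ddAVV ⇒ dddAVVV   [A -> d A V]
dddAVVV ⇒ ddddAVVVV   [A -> d A V]
ddddAVVVV ⇒ ddddrVVVV   [A -> r]
ddddrVVVV ⇒ ddddrrVVV   [V -> r]
ddddrrVVV ⇒ ddddrrrVV   [V -> r]
ddddrrrVV ⇒ ddddrrrrVV   [V -> r V]
ddddrrrrVV ⇒ ddddrrrrrV   [V -> r]
ddddrrrrrV ⇒ ddddrrrrrr   [V -> r]

A⇒dAV⇒ddAVV⇒dddAVVV⇒ddddAVVVV⇒ddddrVVVV⇒ddddrrVVV⇒ddddrrrVV⇒ddddrrrrVV⇒ddddrrrrrV⇒ddddrrrrrr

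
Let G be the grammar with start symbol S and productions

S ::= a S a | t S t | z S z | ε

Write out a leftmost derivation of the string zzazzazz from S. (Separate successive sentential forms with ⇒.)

S⇒zSz⇒zzSzz⇒zzaSazz⇒zzazSzazz⇒zzazzazz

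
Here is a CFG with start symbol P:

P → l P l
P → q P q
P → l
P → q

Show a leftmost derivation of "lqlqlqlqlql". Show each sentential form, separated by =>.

P => lPl => lqPql => lqlPlql => lqlqPqlql => lqlqlPlqlql => lqlqlqlqlql

P => lPl   [P → l P l]
lPl => lqPql   [P → q P q]
lqPql => lqlPlql   [P → l P l]
lqlPlql => lqlqPqlql   [P → q P q]
lqlqPqlql => lqlqlPlqlql   [P → l P l]
lqlqlPlqlql => lqlqlqlqlql   [P → q]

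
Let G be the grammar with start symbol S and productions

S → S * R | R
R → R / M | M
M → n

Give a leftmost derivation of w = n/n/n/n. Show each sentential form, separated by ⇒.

S⇒R⇒R/M⇒R/M/M⇒R/M/M/M⇒M/M/M/M⇒n/M/M/M⇒n/n/M/M⇒n/n/n/M⇒n/n/n/n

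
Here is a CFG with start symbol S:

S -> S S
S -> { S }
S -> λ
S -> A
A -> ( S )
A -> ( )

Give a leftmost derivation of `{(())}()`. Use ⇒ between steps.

S ⇒ SS ⇒ {S}S ⇒ {A}S ⇒ {(S)}S ⇒ {(A)}S ⇒ {((S))}S ⇒ {(())}S ⇒ {(())}A ⇒ {(())}()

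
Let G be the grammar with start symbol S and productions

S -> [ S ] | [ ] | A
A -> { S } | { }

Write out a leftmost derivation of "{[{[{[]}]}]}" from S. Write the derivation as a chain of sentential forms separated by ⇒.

S ⇒ A   [S -> A]
A ⇒ {S}   [A -> { S }]
{S} ⇒ {[S]}   [S -> [ S ]]
{[S]} ⇒ {[A]}   [S -> A]
{[A]} ⇒ {[{S}]}   [A -> { S }]
{[{S}]} ⇒ {[{[S]}]}   [S -> [ S ]]
{[{[S]}]} ⇒ {[{[A]}]}   [S -> A]
{[{[A]}]} ⇒ {[{[{S}]}]}   [A -> { S }]
{[{[{S}]}]} ⇒ {[{[{[]}]}]}   [S -> [ ]]

S ⇒ A ⇒ {S} ⇒ {[S]} ⇒ {[A]} ⇒ {[{S}]} ⇒ {[{[S]}]} ⇒ {[{[A]}]} ⇒ {[{[{S}]}]} ⇒ {[{[{[]}]}]}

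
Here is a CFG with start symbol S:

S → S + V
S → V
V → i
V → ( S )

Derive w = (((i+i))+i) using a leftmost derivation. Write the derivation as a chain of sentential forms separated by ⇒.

S⇒V⇒(S)⇒(S+V)⇒(V+V)⇒((S)+V)⇒((V)+V)⇒(((S))+V)⇒(((S+V))+V)⇒(((V+V))+V)⇒(((i+V))+V)⇒(((i+i))+V)⇒(((i+i))+i)

S ⇒ V   [S → V]
V ⇒ (S)   [V → ( S )]
(S) ⇒ (S+V)   [S → S + V]
(S+V) ⇒ (V+V)   [S → V]
(V+V) ⇒ ((S)+V)   [V → ( S )]
((S)+V) ⇒ ((V)+V)   [S → V]
((V)+V) ⇒ (((S))+V)   [V → ( S )]
(((S))+V) ⇒ (((S+V))+V)   [S → S + V]
(((S+V))+V) ⇒ (((V+V))+V)   [S → V]
(((V+V))+V) ⇒ (((i+V))+V)   [V → i]
(((i+V))+V) ⇒ (((i+i))+V)   [V → i]
(((i+i))+V) ⇒ (((i+i))+i)   [V → i]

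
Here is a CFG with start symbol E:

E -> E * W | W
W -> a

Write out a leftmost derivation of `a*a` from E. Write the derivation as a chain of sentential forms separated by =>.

E=>E*W=>W*W=>a*W=>a*a

E => E*W   [E -> E * W]
E*W => W*W   [E -> W]
W*W => a*W   [W -> a]
a*W => a*a   [W -> a]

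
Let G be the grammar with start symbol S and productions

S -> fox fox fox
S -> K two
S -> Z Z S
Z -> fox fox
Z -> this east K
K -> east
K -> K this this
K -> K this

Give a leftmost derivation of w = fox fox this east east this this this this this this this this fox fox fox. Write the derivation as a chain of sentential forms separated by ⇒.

S ⇒ Z Z S ⇒ fox fox Z S ⇒ fox fox this east K S ⇒ fox fox this east K this this S ⇒ fox fox this east K this this this this S ⇒ fox fox this east K this this this this this S ⇒ fox fox this east K this this this this this this S ⇒ fox fox this east K this this this this this this this this S ⇒ fox fox this east east this this this this this this this this S ⇒ fox fox this east east this this this this this this this this fox fox fox

S ⇒ Z Z S   [S -> Z Z S]
Z Z S ⇒ fox fox Z S   [Z -> fox fox]
fox fox Z S ⇒ fox fox this east K S   [Z -> this east K]
fox fox this east K S ⇒ fox fox this east K this this S   [K -> K this this]
fox fox this east K this this S ⇒ fox fox this east K this this this this S   [K -> K this this]
fox fox this east K this this this this S ⇒ fox fox this east K this this this this this S   [K -> K this]
fox fox this east K this this this this this S ⇒ fox fox this east K this this this this this this S   [K -> K this]
fox fox this east K this this this this this this S ⇒ fox fox this east K this this this this this this this this S   [K -> K this this]
fox fox this east K this this this this this this this this S ⇒ fox fox this east east this this this this this this this this S   [K -> east]
fox fox this east east this this this this this this this this S ⇒ fox fox this east east this this this this this this this this fox fox fox   [S -> fox fox fox]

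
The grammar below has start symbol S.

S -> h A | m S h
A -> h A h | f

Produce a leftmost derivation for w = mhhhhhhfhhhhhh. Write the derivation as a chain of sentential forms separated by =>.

S=>mSh=>mhAh=>mhhAhh=>mhhhAhhh=>mhhhhAhhhh=>mhhhhhAhhhhh=>mhhhhhhAhhhhhh=>mhhhhhhfhhhhhh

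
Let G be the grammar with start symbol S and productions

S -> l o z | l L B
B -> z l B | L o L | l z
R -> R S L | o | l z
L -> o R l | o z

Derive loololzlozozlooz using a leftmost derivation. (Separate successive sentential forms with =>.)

S => lLB   [S -> l L B]
lLB => loRlB   [L -> o R l]
loRlB => loolB   [R -> o]
loolB => loolLoL   [B -> L o L]
loolLoL => looloRloL   [L -> o R l]
looloRloL => looloRSLloL   [R -> R S L]
looloRSLloL => loololzSLloL   [R -> l z]
loololzSLloL => loololzlozLloL   [S -> l o z]
loololzlozLloL => loololzlozozloL   [L -> o z]
loololzlozozloL => loololzlozozlooz   [L -> o z]

S => lLB => loRlB => loolB => loolLoL => looloRloL => looloRSLloL => loololzSLloL => loololzlozLloL => loololzlozozloL => loololzlozozlooz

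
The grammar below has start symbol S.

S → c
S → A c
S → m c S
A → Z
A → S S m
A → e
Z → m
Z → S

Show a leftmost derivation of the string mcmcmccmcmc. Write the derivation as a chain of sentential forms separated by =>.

S => mcS => mcmcS => mcmcmcS => mcmcmcAc => mcmcmcSSmc => mcmcmccSmc => mcmcmccAcmc => mcmcmccZcmc => mcmcmccmcmc

S => mcS   [S → m c S]
mcS => mcmcS   [S → m c S]
mcmcS => mcmcmcS   [S → m c S]
mcmcmcS => mcmcmcAc   [S → A c]
mcmcmcAc => mcmcmcSSmc   [A → S S m]
mcmcmcSSmc => mcmcmccSmc   [S → c]
mcmcmccSmc => mcmcmccAcmc   [S → A c]
mcmcmccAcmc => mcmcmccZcmc   [A → Z]
mcmcmccZcmc => mcmcmccmcmc   [Z → m]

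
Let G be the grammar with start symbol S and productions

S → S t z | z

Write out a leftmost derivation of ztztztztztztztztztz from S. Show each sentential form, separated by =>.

S => Stz   [S → S t z]
Stz => Stztz   [S → S t z]
Stztz => Stztztz   [S → S t z]
Stztztz => Stztztztz   [S → S t z]
Stztztztz => Stztztztztz   [S → S t z]
Stztztztztz => Stztztztztztz   [S → S t z]
Stztztztztztz => Stztztztztztztz   [S → S t z]
Stztztztztztztz => Stztztztztztztztz   [S → S t z]
Stztztztztztztztz => Stztztztztztztztztz   [S → S t z]
Stztztztztztztztztz => ztztztztztztztztztz   [S → z]

S => Stz => Stztz => Stztztz => Stztztztz => Stztztztztz => Stztztztztztz => Stztztztztztztz => Stztztztztztztztz => Stztztztztztztztztz => ztztztztztztztztztz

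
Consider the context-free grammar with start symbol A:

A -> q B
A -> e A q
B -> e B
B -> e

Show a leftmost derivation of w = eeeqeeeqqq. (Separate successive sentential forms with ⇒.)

A ⇒ eAq ⇒ eeAqq ⇒ eeeAqqq ⇒ eeeqBqqq ⇒ eeeqeBqqq ⇒ eeeqeeBqqq ⇒ eeeqeeeqqq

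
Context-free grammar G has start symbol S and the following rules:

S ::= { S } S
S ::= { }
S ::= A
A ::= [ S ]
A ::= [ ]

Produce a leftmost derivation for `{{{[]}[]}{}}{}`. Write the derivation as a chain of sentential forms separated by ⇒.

S ⇒ {S}S   [S ::= { S } S]
{S}S ⇒ {{S}S}S   [S ::= { S } S]
{{S}S}S ⇒ {{{S}S}S}S   [S ::= { S } S]
{{{S}S}S}S ⇒ {{{A}S}S}S   [S ::= A]
{{{A}S}S}S ⇒ {{{[]}S}S}S   [A ::= [ ]]
{{{[]}S}S}S ⇒ {{{[]}A}S}S   [S ::= A]
{{{[]}A}S}S ⇒ {{{[]}[]}S}S   [A ::= [ ]]
{{{[]}[]}S}S ⇒ {{{[]}[]}{}}S   [S ::= { }]
{{{[]}[]}{}}S ⇒ {{{[]}[]}{}}{}   [S ::= { }]

S ⇒ {S}S ⇒ {{S}S}S ⇒ {{{S}S}S}S ⇒ {{{A}S}S}S ⇒ {{{[]}S}S}S ⇒ {{{[]}A}S}S ⇒ {{{[]}[]}S}S ⇒ {{{[]}[]}{}}S ⇒ {{{[]}[]}{}}{}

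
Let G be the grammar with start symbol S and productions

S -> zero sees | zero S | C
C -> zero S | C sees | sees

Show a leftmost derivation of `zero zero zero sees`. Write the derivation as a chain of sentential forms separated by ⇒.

S ⇒ zero S ⇒ zero zero S ⇒ zero zero zero S ⇒ zero zero zero C ⇒ zero zero zero sees

S ⇒ zero S   [S -> zero S]
zero S ⇒ zero zero S   [S -> zero S]
zero zero S ⇒ zero zero zero S   [S -> zero S]
zero zero zero S ⇒ zero zero zero C   [S -> C]
zero zero zero C ⇒ zero zero zero sees   [C -> sees]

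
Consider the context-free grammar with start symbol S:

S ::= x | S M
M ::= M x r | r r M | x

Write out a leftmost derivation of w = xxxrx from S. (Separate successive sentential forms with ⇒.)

S ⇒ SM ⇒ SMM ⇒ xMM ⇒ xMxrM ⇒ xxxrM ⇒ xxxrx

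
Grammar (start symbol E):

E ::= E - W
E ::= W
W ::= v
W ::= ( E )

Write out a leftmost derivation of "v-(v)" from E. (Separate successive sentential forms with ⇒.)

E ⇒ E-W   [E ::= E - W]
E-W ⇒ W-W   [E ::= W]
W-W ⇒ v-W   [W ::= v]
v-W ⇒ v-(E)   [W ::= ( E )]
v-(E) ⇒ v-(W)   [E ::= W]
v-(W) ⇒ v-(v)   [W ::= v]

E ⇒ E-W ⇒ W-W ⇒ v-W ⇒ v-(E) ⇒ v-(W) ⇒ v-(v)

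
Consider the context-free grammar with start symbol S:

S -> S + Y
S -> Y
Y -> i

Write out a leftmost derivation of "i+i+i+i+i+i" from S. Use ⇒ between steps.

S ⇒ S+Y ⇒ S+Y+Y ⇒ S+Y+Y+Y ⇒ S+Y+Y+Y+Y ⇒ S+Y+Y+Y+Y+Y ⇒ Y+Y+Y+Y+Y+Y ⇒ i+Y+Y+Y+Y+Y ⇒ i+i+Y+Y+Y+Y ⇒ i+i+i+Y+Y+Y ⇒ i+i+i+i+Y+Y ⇒ i+i+i+i+i+Y ⇒ i+i+i+i+i+i

S ⇒ S+Y   [S -> S + Y]
S+Y ⇒ S+Y+Y   [S -> S + Y]
S+Y+Y ⇒ S+Y+Y+Y   [S -> S + Y]
S+Y+Y+Y ⇒ S+Y+Y+Y+Y   [S -> S + Y]
S+Y+Y+Y+Y ⇒ S+Y+Y+Y+Y+Y   [S -> S + Y]
S+Y+Y+Y+Y+Y ⇒ Y+Y+Y+Y+Y+Y   [S -> Y]
Y+Y+Y+Y+Y+Y ⇒ i+Y+Y+Y+Y+Y   [Y -> i]
i+Y+Y+Y+Y+Y ⇒ i+i+Y+Y+Y+Y   [Y -> i]
i+i+Y+Y+Y+Y ⇒ i+i+i+Y+Y+Y   [Y -> i]
i+i+i+Y+Y+Y ⇒ i+i+i+i+Y+Y   [Y -> i]
i+i+i+i+Y+Y ⇒ i+i+i+i+i+Y   [Y -> i]
i+i+i+i+i+Y ⇒ i+i+i+i+i+i   [Y -> i]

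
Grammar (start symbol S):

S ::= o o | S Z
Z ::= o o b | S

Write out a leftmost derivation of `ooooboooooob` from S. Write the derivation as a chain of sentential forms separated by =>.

S => SZ => SZZ => SZZZ => ooZZZ => oooobZZ => oooobSZ => oooobooZ => oooobooS => oooobooSZ => oooobooooZ => ooooboooooob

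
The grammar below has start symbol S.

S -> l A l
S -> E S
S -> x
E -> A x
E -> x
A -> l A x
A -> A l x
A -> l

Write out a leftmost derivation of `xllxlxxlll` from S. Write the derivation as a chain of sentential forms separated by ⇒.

S ⇒ ES ⇒ xS ⇒ xES ⇒ xAxS ⇒ xAlxxS ⇒ xlAxlxxS ⇒ xllxlxxS ⇒ xllxlxxlAl ⇒ xllxlxxlll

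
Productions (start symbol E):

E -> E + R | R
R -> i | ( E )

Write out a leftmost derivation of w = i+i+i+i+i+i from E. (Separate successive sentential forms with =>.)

E => E+R => E+R+R => E+R+R+R => E+R+R+R+R => E+R+R+R+R+R => R+R+R+R+R+R => i+R+R+R+R+R => i+i+R+R+R+R => i+i+i+R+R+R => i+i+i+i+R+R => i+i+i+i+i+R => i+i+i+i+i+i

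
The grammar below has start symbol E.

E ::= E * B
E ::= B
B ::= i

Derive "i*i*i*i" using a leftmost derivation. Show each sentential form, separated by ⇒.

E ⇒ E*B   [E ::= E * B]
E*B ⇒ E*B*B   [E ::= E * B]
E*B*B ⇒ E*B*B*B   [E ::= E * B]
E*B*B*B ⇒ B*B*B*B   [E ::= B]
B*B*B*B ⇒ i*B*B*B   [B ::= i]
i*B*B*B ⇒ i*i*B*B   [B ::= i]
i*i*B*B ⇒ i*i*i*B   [B ::= i]
i*i*i*B ⇒ i*i*i*i   [B ::= i]

E ⇒ E*B ⇒ E*B*B ⇒ E*B*B*B ⇒ B*B*B*B ⇒ i*B*B*B ⇒ i*i*B*B ⇒ i*i*i*B ⇒ i*i*i*i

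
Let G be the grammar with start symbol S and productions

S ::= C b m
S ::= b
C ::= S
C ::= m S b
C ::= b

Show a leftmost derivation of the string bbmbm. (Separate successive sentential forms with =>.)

S => Cbm   [S ::= C b m]
Cbm => Sbm   [C ::= S]
Sbm => Cbmbm   [S ::= C b m]
Cbmbm => bbmbm   [C ::= b]

S=>Cbm=>Sbm=>Cbmbm=>bbmbm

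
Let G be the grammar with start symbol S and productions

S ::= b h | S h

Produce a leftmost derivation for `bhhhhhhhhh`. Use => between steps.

S=>Sh=>Shh=>Shhh=>Shhhh=>Shhhhh=>Shhhhhh=>Shhhhhhh=>Shhhhhhhh=>bhhhhhhhhh

S => Sh   [S ::= S h]
Sh => Shh   [S ::= S h]
Shh => Shhh   [S ::= S h]
Shhh => Shhhh   [S ::= S h]
Shhhh => Shhhhh   [S ::= S h]
Shhhhh => Shhhhhh   [S ::= S h]
Shhhhhh => Shhhhhhh   [S ::= S h]
Shhhhhhh => Shhhhhhhh   [S ::= S h]
Shhhhhhhh => bhhhhhhhhh   [S ::= b h]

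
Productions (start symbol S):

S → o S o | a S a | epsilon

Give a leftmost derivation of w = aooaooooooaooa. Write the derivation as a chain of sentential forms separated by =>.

S => aSa   [S → a S a]
aSa => aoSoa   [S → o S o]
aoSoa => aooSooa   [S → o S o]
aooSooa => aooaSaooa   [S → a S a]
aooaSaooa => aooaoSoaooa   [S → o S o]
aooaoSoaooa => aooaooSooaooa   [S → o S o]
aooaooSooaooa => aooaoooSoooaooa   [S → o S o]
aooaoooSoooaooa => aooaooooooaooa   [S → epsilon]

S=>aSa=>aoSoa=>aooSooa=>aooaSaooa=>aooaoSoaooa=>aooaooSooaooa=>aooaoooSoooaooa=>aooaooooooaooa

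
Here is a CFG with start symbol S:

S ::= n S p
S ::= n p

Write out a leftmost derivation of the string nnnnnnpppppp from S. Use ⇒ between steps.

S ⇒ nSp ⇒ nnSpp ⇒ nnnSppp ⇒ nnnnSpppp ⇒ nnnnnSppppp ⇒ nnnnnnpppppp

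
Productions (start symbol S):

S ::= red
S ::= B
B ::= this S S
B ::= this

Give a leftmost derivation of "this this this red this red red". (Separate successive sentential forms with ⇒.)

S ⇒ B ⇒ this S S ⇒ this B S ⇒ this this S S S ⇒ this this B S S ⇒ this this this S S ⇒ this this this red S ⇒ this this this red B ⇒ this this this red this S S ⇒ this this this red this red S ⇒ this this this red this red red

S ⇒ B   [S ::= B]
B ⇒ this S S   [B ::= this S S]
this S S ⇒ this B S   [S ::= B]
this B S ⇒ this this S S S   [B ::= this S S]
this this S S S ⇒ this this B S S   [S ::= B]
this this B S S ⇒ this this this S S   [B ::= this]
this this this S S ⇒ this this this red S   [S ::= red]
this this this red S ⇒ this this this red B   [S ::= B]
this this this red B ⇒ this this this red this S S   [B ::= this S S]
this this this red this S S ⇒ this this this red this red S   [S ::= red]
this this this red this red S ⇒ this this this red this red red   [S ::= red]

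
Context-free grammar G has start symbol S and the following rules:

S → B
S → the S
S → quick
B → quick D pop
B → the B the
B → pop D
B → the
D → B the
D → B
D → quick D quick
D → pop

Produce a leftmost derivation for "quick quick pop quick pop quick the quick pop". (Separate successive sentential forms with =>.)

S => B => quick D pop => quick quick D quick pop => quick quick B the quick pop => quick quick pop D the quick pop => quick quick pop quick D quick the quick pop => quick quick pop quick pop quick the quick pop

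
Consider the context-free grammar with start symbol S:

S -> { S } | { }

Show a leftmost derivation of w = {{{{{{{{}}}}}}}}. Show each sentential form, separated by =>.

S => {S} => {{S}} => {{{S}}} => {{{{S}}}} => {{{{{S}}}}} => {{{{{{S}}}}}} => {{{{{{{S}}}}}}} => {{{{{{{{}}}}}}}}

S => {S}   [S -> { S }]
{S} => {{S}}   [S -> { S }]
{{S}} => {{{S}}}   [S -> { S }]
{{{S}}} => {{{{S}}}}   [S -> { S }]
{{{{S}}}} => {{{{{S}}}}}   [S -> { S }]
{{{{{S}}}}} => {{{{{{S}}}}}}   [S -> { S }]
{{{{{{S}}}}}} => {{{{{{{S}}}}}}}   [S -> { S }]
{{{{{{{S}}}}}}} => {{{{{{{{}}}}}}}}   [S -> { }]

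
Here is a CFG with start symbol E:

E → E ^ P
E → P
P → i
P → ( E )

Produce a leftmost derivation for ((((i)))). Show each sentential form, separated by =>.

E => P   [E → P]
P => (E)   [P → ( E )]
(E) => (P)   [E → P]
(P) => ((E))   [P → ( E )]
((E)) => ((P))   [E → P]
((P)) => (((E)))   [P → ( E )]
(((E))) => (((P)))   [E → P]
(((P))) => ((((E))))   [P → ( E )]
((((E)))) => ((((P))))   [E → P]
((((P)))) => ((((i))))   [P → i]

E => P => (E) => (P) => ((E)) => ((P)) => (((E))) => (((P))) => ((((E)))) => ((((P)))) => ((((i))))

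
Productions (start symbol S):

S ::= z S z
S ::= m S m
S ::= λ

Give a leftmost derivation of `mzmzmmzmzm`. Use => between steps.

S => mSm   [S ::= m S m]
mSm => mzSzm   [S ::= z S z]
mzSzm => mzmSmzm   [S ::= m S m]
mzmSmzm => mzmzSzmzm   [S ::= z S z]
mzmzSzmzm => mzmzmSmzmzm   [S ::= m S m]
mzmzmSmzmzm => mzmzmmzmzm   [S ::= λ]

S => mSm => mzSzm => mzmSmzm => mzmzSzmzm => mzmzmSmzmzm => mzmzmmzmzm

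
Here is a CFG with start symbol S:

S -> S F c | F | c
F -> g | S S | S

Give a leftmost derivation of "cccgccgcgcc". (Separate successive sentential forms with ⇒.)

S ⇒ SFc ⇒ cFc ⇒ cSSc ⇒ ccSc ⇒ ccSFcc ⇒ ccSFcFcc ⇒ ccFFcFcc ⇒ ccSSFcFcc ⇒ ccSFcSFcFcc ⇒ cccFcSFcFcc ⇒ cccgcSFcFcc ⇒ cccgccFcFcc ⇒ cccgccgcFcc ⇒ cccgccgcgcc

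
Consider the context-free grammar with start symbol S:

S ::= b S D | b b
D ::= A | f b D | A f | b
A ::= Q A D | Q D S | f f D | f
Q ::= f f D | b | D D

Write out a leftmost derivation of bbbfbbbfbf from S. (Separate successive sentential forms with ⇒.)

S ⇒ bSD   [S ::= b S D]
bSD ⇒ bbbD   [S ::= b b]
bbbD ⇒ bbbAf   [D ::= A f]
bbbAf ⇒ bbbQADf   [A ::= Q A D]
bbbQADf ⇒ bbbDDADf   [Q ::= D D]
bbbDDADf ⇒ bbbfbDDADf   [D ::= f b D]
bbbfbDDADf ⇒ bbbfbbDADf   [D ::= b]
bbbfbbDADf ⇒ bbbfbbbADf   [D ::= b]
bbbfbbbADf ⇒ bbbfbbbfDf   [A ::= f]
bbbfbbbfDf ⇒ bbbfbbbfbf   [D ::= b]

S ⇒ bSD ⇒ bbbD ⇒ bbbAf ⇒ bbbQADf ⇒ bbbDDADf ⇒ bbbfbDDADf ⇒ bbbfbbDADf ⇒ bbbfbbbADf ⇒ bbbfbbbfDf ⇒ bbbfbbbfbf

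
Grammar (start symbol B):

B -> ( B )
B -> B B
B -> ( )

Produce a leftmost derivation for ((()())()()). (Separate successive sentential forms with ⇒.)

B ⇒ (B)   [B -> ( B )]
(B) ⇒ (BB)   [B -> B B]
(BB) ⇒ (BBB)   [B -> B B]
(BBB) ⇒ ((B)BB)   [B -> ( B )]
((B)BB) ⇒ ((BB)BB)   [B -> B B]
((BB)BB) ⇒ ((()B)BB)   [B -> ( )]
((()B)BB) ⇒ ((()())BB)   [B -> ( )]
((()())BB) ⇒ ((()())()B)   [B -> ( )]
((()())()B) ⇒ ((()())()())   [B -> ( )]

B⇒(B)⇒(BB)⇒(BBB)⇒((B)BB)⇒((BB)BB)⇒((()B)BB)⇒((()())BB)⇒((()())()B)⇒((()())()())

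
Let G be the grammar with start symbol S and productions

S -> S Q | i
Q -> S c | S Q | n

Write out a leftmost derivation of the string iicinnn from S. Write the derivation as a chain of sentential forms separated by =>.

S=>SQ=>SQQ=>SQQQ=>SQQQQ=>iQQQQ=>iScQQQ=>iicQQQ=>iicSQQQ=>iiciQQQ=>iicinQQ=>iicinnQ=>iicinnn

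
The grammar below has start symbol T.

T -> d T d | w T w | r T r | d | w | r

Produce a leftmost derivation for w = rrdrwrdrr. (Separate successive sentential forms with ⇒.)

T ⇒ rTr   [T -> r T r]
rTr ⇒ rrTrr   [T -> r T r]
rrTrr ⇒ rrdTdrr   [T -> d T d]
rrdTdrr ⇒ rrdrTrdrr   [T -> r T r]
rrdrTrdrr ⇒ rrdrwrdrr   [T -> w]

T ⇒ rTr ⇒ rrTrr ⇒ rrdTdrr ⇒ rrdrTrdrr ⇒ rrdrwrdrr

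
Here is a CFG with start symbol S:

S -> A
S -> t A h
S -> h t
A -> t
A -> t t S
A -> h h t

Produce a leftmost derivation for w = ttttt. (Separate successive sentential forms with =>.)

S => A => ttS => ttA => ttttS => ttttA => ttttt

S => A   [S -> A]
A => ttS   [A -> t t S]
ttS => ttA   [S -> A]
ttA => ttttS   [A -> t t S]
ttttS => ttttA   [S -> A]
ttttA => ttttt   [A -> t]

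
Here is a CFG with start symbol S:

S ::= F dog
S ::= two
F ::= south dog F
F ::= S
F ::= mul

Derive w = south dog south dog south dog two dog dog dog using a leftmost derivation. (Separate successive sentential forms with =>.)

S => F dog   [S ::= F dog]
F dog => S dog   [F ::= S]
S dog => F dog dog   [S ::= F dog]
F dog dog => south dog F dog dog   [F ::= south dog F]
south dog F dog dog => south dog south dog F dog dog   [F ::= south dog F]
south dog south dog F dog dog => south dog south dog S dog dog   [F ::= S]
south dog south dog S dog dog => south dog south dog F dog dog dog   [S ::= F dog]
south dog south dog F dog dog dog => south dog south dog south dog F dog dog dog   [F ::= south dog F]
south dog south dog south dog F dog dog dog => south dog south dog south dog S dog dog dog   [F ::= S]
south dog south dog south dog S dog dog dog => south dog south dog south dog two dog dog dog   [S ::= two]

S => F dog => S dog => F dog dog => south dog F dog dog => south dog south dog F dog dog => south dog south dog S dog dog => south dog south dog F dog dog dog => south dog south dog south dog F dog dog dog => south dog south dog south dog S dog dog dog => south dog south dog south dog two dog dog dog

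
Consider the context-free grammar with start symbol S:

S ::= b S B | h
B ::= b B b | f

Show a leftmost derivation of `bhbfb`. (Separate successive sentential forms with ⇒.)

S ⇒ bSB ⇒ bhB ⇒ bhbBb ⇒ bhbfb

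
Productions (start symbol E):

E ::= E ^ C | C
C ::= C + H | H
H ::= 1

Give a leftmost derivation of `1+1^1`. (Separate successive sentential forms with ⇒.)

E ⇒ E^C   [E ::= E ^ C]
E^C ⇒ C^C   [E ::= C]
C^C ⇒ C+H^C   [C ::= C + H]
C+H^C ⇒ H+H^C   [C ::= H]
H+H^C ⇒ 1+H^C   [H ::= 1]
1+H^C ⇒ 1+1^C   [H ::= 1]
1+1^C ⇒ 1+1^H   [C ::= H]
1+1^H ⇒ 1+1^1   [H ::= 1]

E ⇒ E^C ⇒ C^C ⇒ C+H^C ⇒ H+H^C ⇒ 1+H^C ⇒ 1+1^C ⇒ 1+1^H ⇒ 1+1^1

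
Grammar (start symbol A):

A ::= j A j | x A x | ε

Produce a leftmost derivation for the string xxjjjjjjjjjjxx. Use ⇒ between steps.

A ⇒ xAx ⇒ xxAxx ⇒ xxjAjxx ⇒ xxjjAjjxx ⇒ xxjjjAjjjxx ⇒ xxjjjjAjjjjxx ⇒ xxjjjjjAjjjjjxx ⇒ xxjjjjjjjjjjxx

A ⇒ xAx   [A ::= x A x]
xAx ⇒ xxAxx   [A ::= x A x]
xxAxx ⇒ xxjAjxx   [A ::= j A j]
xxjAjxx ⇒ xxjjAjjxx   [A ::= j A j]
xxjjAjjxx ⇒ xxjjjAjjjxx   [A ::= j A j]
xxjjjAjjjxx ⇒ xxjjjjAjjjjxx   [A ::= j A j]
xxjjjjAjjjjxx ⇒ xxjjjjjAjjjjjxx   [A ::= j A j]
xxjjjjjAjjjjjxx ⇒ xxjjjjjjjjjjxx   [A ::= ε]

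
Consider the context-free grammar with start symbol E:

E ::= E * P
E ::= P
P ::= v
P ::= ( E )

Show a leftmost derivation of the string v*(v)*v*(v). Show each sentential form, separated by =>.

E => E*P => E*P*P => E*P*P*P => P*P*P*P => v*P*P*P => v*(E)*P*P => v*(P)*P*P => v*(v)*P*P => v*(v)*v*P => v*(v)*v*(E) => v*(v)*v*(P) => v*(v)*v*(v)

E => E*P   [E ::= E * P]
E*P => E*P*P   [E ::= E * P]
E*P*P => E*P*P*P   [E ::= E * P]
E*P*P*P => P*P*P*P   [E ::= P]
P*P*P*P => v*P*P*P   [P ::= v]
v*P*P*P => v*(E)*P*P   [P ::= ( E )]
v*(E)*P*P => v*(P)*P*P   [E ::= P]
v*(P)*P*P => v*(v)*P*P   [P ::= v]
v*(v)*P*P => v*(v)*v*P   [P ::= v]
v*(v)*v*P => v*(v)*v*(E)   [P ::= ( E )]
v*(v)*v*(E) => v*(v)*v*(P)   [E ::= P]
v*(v)*v*(P) => v*(v)*v*(v)   [P ::= v]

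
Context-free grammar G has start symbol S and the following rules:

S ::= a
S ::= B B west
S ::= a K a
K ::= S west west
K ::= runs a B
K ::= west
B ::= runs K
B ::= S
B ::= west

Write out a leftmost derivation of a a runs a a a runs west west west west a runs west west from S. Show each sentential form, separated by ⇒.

S ⇒ B B west   [S ::= B B west]
B B west ⇒ S B west   [B ::= S]
S B west ⇒ a K a B west   [S ::= a K a]
a K a B west ⇒ a S west west a B west   [K ::= S west west]
a S west west a B west ⇒ a B B west west west a B west   [S ::= B B west]
a B B west west west a B west ⇒ a S B west west west a B west   [B ::= S]
a S B west west west a B west ⇒ a a K a B west west west a B west   [S ::= a K a]
a a K a B west west west a B west ⇒ a a runs a B a B west west west a B west   [K ::= runs a B]
a a runs a B a B west west west a B west ⇒ a a runs a S a B west west west a B west   [B ::= S]
a a runs a S a B west west west a B west ⇒ a a runs a a a B west west west a B west   [S ::= a]
a a runs a a a B west west west a B west ⇒ a a runs a a a runs K west west west a B west   [B ::= runs K]
a a runs a a a runs K west west west a B west ⇒ a a runs a a a runs west west west west a B west   [K ::= west]
a a runs a a a runs west west west west a B west ⇒ a a runs a a a runs west west west west a runs K west   [B ::= runs K]
a a runs a a a runs west west west west a runs K west ⇒ a a runs a a a runs west west west west a runs west west   [K ::= west]

S ⇒ B B west ⇒ S B west ⇒ a K a B west ⇒ a S west west a B west ⇒ a B B west west west a B west ⇒ a S B west west west a B west ⇒ a a K a B west west west a B west ⇒ a a runs a B a B west west west a B west ⇒ a a runs a S a B west west west a B west ⇒ a a runs a a a B west west west a B west ⇒ a a runs a a a runs K west west west a B west ⇒ a a runs a a a runs west west west west a B west ⇒ a a runs a a a runs west west west west a runs K west ⇒ a a runs a a a runs west west west west a runs west west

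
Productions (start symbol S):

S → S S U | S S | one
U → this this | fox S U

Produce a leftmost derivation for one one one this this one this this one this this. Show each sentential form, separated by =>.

S => S S U => S S U S U => S S U S U S U => S S S U S U S U => one S S U S U S U => one one S U S U S U => one one one U S U S U => one one one this this S U S U => one one one this this one U S U => one one one this this one this this S U => one one one this this one this this one U => one one one this this one this this one this this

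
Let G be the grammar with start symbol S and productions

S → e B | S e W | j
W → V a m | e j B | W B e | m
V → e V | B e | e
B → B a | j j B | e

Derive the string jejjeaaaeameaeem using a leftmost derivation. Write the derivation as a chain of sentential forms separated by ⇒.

S⇒SeW⇒SeWeW⇒jeWeW⇒jeWBeeW⇒jeVamBeeW⇒jeBeamBeeW⇒jeBaeamBeeW⇒jeBaaeamBeeW⇒jejjBaaeamBeeW⇒jejjBaaaeamBeeW⇒jejjeaaaeamBeeW⇒jejjeaaaeamBaeeW⇒jejjeaaaeameaeeW⇒jejjeaaaeameaeem

S ⇒ SeW   [S → S e W]
SeW ⇒ SeWeW   [S → S e W]
SeWeW ⇒ jeWeW   [S → j]
jeWeW ⇒ jeWBeeW   [W → W B e]
jeWBeeW ⇒ jeVamBeeW   [W → V a m]
jeVamBeeW ⇒ jeBeamBeeW   [V → B e]
jeBeamBeeW ⇒ jeBaeamBeeW   [B → B a]
jeBaeamBeeW ⇒ jeBaaeamBeeW   [B → B a]
jeBaaeamBeeW ⇒ jejjBaaeamBeeW   [B → j j B]
jejjBaaeamBeeW ⇒ jejjBaaaeamBeeW   [B → B a]
jejjBaaaeamBeeW ⇒ jejjeaaaeamBeeW   [B → e]
jejjeaaaeamBeeW ⇒ jejjeaaaeamBaeeW   [B → B a]
jejjeaaaeamBaeeW ⇒ jejjeaaaeameaeeW   [B → e]
jejjeaaaeameaeeW ⇒ jejjeaaaeameaeem   [W → m]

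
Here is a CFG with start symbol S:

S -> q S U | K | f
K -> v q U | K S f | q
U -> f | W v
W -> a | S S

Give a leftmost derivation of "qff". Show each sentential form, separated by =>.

S=>qSU=>qfU=>qff

S => qSU   [S -> q S U]
qSU => qfU   [S -> f]
qfU => qff   [U -> f]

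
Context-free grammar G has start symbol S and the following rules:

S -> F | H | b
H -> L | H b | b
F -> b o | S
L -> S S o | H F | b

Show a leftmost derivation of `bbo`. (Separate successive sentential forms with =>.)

S => H   [S -> H]
H => L   [H -> L]
L => SSo   [L -> S S o]
SSo => bSo   [S -> b]
bSo => bbo   [S -> b]

S => H => L => SSo => bSo => bbo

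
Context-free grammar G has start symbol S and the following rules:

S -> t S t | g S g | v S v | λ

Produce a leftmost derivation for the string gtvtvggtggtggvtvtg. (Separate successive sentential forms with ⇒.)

S ⇒ gSg   [S -> g S g]
gSg ⇒ gtStg   [S -> t S t]
gtStg ⇒ gtvSvtg   [S -> v S v]
gtvSvtg ⇒ gtvtStvtg   [S -> t S t]
gtvtStvtg ⇒ gtvtvSvtvtg   [S -> v S v]
gtvtvSvtvtg ⇒ gtvtvgSgvtvtg   [S -> g S g]
gtvtvgSgvtvtg ⇒ gtvtvggSggvtvtg   [S -> g S g]
gtvtvggSggvtvtg ⇒ gtvtvggtStggvtvtg   [S -> t S t]
gtvtvggtStggvtvtg ⇒ gtvtvggtgSgtggvtvtg   [S -> g S g]
gtvtvggtgSgtggvtvtg ⇒ gtvtvggtggtggvtvtg   [S -> λ]

S ⇒ gSg ⇒ gtStg ⇒ gtvSvtg ⇒ gtvtStvtg ⇒ gtvtvSvtvtg ⇒ gtvtvgSgvtvtg ⇒ gtvtvggSggvtvtg ⇒ gtvtvggtStggvtvtg ⇒ gtvtvggtgSgtggvtvtg ⇒ gtvtvggtggtggvtvtg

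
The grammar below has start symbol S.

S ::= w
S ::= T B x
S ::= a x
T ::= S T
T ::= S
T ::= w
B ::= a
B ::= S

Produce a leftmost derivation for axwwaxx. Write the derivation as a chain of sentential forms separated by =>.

S => TBx => SBx => axBx => axSx => axTBxx => axSTBxx => axwTBxx => axwwBxx => axwwaxx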